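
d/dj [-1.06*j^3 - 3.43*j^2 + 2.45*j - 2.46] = -3.18*j^2 - 6.86*j + 2.45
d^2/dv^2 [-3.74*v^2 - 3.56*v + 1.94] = -7.48000000000000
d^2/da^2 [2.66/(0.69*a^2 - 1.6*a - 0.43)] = (2.532852*a^2 - 5.87328*a - 2.66*(1.38*a - 1.6)*(2.76*a - 3.2) - 1.578444)/(-0.69*a^2 + 1.6*a + 0.43)^3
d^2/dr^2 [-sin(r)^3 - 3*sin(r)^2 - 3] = 3*sin(r)/4 - 9*sin(3*r)/4 - 6*cos(2*r)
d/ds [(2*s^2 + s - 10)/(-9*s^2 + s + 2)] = (11*s^2 - 172*s + 12)/(81*s^4 - 18*s^3 - 35*s^2 + 4*s + 4)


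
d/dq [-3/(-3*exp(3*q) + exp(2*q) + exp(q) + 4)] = (-27*exp(2*q) + 6*exp(q) + 3)*exp(q)/(-3*exp(3*q) + exp(2*q) + exp(q) + 4)^2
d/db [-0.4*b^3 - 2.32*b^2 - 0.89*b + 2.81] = -1.2*b^2 - 4.64*b - 0.89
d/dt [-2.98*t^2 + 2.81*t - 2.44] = 2.81 - 5.96*t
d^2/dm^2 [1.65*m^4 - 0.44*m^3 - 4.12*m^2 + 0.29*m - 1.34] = 19.8*m^2 - 2.64*m - 8.24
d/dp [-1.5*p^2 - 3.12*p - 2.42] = -3.0*p - 3.12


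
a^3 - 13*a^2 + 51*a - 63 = (a - 7)*(a - 3)^2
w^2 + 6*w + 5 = (w + 1)*(w + 5)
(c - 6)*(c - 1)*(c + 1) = c^3 - 6*c^2 - c + 6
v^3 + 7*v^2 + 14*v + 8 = (v + 1)*(v + 2)*(v + 4)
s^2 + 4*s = s*(s + 4)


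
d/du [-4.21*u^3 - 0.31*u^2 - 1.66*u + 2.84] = -12.63*u^2 - 0.62*u - 1.66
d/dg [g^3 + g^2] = g*(3*g + 2)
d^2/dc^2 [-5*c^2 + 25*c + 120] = -10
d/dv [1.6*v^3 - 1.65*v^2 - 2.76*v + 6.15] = 4.8*v^2 - 3.3*v - 2.76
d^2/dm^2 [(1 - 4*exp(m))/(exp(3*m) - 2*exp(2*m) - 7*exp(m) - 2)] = (-16*exp(6*m) + 33*exp(5*m) - 150*exp(4*m) - 46*exp(3*m) + 156*exp(2*m) + 89*exp(m) - 30)*exp(m)/(exp(9*m) - 6*exp(8*m) - 9*exp(7*m) + 70*exp(6*m) + 87*exp(5*m) - 234*exp(4*m) - 499*exp(3*m) - 318*exp(2*m) - 84*exp(m) - 8)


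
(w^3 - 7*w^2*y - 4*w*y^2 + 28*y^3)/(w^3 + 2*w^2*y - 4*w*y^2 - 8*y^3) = (w - 7*y)/(w + 2*y)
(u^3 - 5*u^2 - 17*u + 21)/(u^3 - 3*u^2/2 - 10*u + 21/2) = 2*(u - 7)/(2*u - 7)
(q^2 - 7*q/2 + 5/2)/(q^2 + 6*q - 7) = (q - 5/2)/(q + 7)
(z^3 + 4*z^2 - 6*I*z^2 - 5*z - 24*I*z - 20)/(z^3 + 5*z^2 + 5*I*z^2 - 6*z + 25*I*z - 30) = (z^3 + z^2*(4 - 6*I) + z*(-5 - 24*I) - 20)/(z^3 + 5*z^2*(1 + I) + z*(-6 + 25*I) - 30)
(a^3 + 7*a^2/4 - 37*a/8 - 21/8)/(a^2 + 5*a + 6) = (8*a^2 - 10*a - 7)/(8*(a + 2))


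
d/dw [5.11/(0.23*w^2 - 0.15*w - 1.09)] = (0.7665 - 2.3506*w)/(-0.23*w^2 + 0.15*w + 1.09)^2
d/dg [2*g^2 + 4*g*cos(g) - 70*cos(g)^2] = -4*g*sin(g) + 4*g + 70*sin(2*g) + 4*cos(g)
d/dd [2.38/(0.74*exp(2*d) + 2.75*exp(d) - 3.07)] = (-3.5224*exp(d) - 6.545)*exp(d)/(0.74*exp(2*d) + 2.75*exp(d) - 3.07)^2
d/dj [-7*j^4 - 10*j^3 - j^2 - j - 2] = -28*j^3 - 30*j^2 - 2*j - 1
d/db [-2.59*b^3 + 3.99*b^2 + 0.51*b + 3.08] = -7.77*b^2 + 7.98*b + 0.51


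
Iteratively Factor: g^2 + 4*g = (g)*(g + 4)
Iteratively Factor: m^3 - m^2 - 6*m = (m + 2)*(m^2 - 3*m) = m*(m + 2)*(m - 3)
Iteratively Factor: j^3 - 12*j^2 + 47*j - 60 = (j - 5)*(j^2 - 7*j + 12) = (j - 5)*(j - 3)*(j - 4)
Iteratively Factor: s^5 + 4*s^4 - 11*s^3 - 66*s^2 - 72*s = (s)*(s^4 + 4*s^3 - 11*s^2 - 66*s - 72) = s*(s + 3)*(s^3 + s^2 - 14*s - 24) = s*(s + 3)^2*(s^2 - 2*s - 8) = s*(s - 4)*(s + 3)^2*(s + 2)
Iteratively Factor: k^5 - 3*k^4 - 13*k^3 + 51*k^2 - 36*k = (k - 3)*(k^4 - 13*k^2 + 12*k) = (k - 3)*(k + 4)*(k^3 - 4*k^2 + 3*k) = (k - 3)^2*(k + 4)*(k^2 - k) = k*(k - 3)^2*(k + 4)*(k - 1)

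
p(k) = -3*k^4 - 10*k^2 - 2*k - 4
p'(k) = -12*k^3 - 20*k - 2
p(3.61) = -651.05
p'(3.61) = -638.75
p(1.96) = -90.61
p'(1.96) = -131.55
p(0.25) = -5.14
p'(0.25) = -7.19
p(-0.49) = -5.59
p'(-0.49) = 9.21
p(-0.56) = -6.31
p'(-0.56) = 11.31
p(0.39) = -6.37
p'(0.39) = -10.51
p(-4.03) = -949.65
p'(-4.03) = 864.01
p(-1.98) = -85.35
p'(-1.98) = 130.75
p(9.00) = -20515.00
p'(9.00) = -8930.00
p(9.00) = -20515.00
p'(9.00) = -8930.00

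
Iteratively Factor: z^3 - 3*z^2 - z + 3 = (z + 1)*(z^2 - 4*z + 3) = (z - 1)*(z + 1)*(z - 3)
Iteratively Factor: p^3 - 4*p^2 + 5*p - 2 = (p - 2)*(p^2 - 2*p + 1) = (p - 2)*(p - 1)*(p - 1)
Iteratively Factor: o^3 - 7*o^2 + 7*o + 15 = (o - 5)*(o^2 - 2*o - 3) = (o - 5)*(o + 1)*(o - 3)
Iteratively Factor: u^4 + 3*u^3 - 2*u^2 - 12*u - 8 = (u + 2)*(u^3 + u^2 - 4*u - 4) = (u - 2)*(u + 2)*(u^2 + 3*u + 2) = (u - 2)*(u + 2)^2*(u + 1)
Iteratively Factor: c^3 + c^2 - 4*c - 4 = (c + 2)*(c^2 - c - 2) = (c - 2)*(c + 2)*(c + 1)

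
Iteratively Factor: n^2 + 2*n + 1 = (n + 1)*(n + 1)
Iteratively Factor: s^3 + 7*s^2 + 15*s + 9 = (s + 3)*(s^2 + 4*s + 3) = (s + 3)^2*(s + 1)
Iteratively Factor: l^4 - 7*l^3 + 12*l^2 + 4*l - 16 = (l + 1)*(l^3 - 8*l^2 + 20*l - 16) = (l - 4)*(l + 1)*(l^2 - 4*l + 4) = (l - 4)*(l - 2)*(l + 1)*(l - 2)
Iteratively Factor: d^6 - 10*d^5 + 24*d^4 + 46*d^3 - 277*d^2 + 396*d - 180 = (d - 1)*(d^5 - 9*d^4 + 15*d^3 + 61*d^2 - 216*d + 180) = (d - 2)*(d - 1)*(d^4 - 7*d^3 + d^2 + 63*d - 90) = (d - 2)*(d - 1)*(d + 3)*(d^3 - 10*d^2 + 31*d - 30) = (d - 3)*(d - 2)*(d - 1)*(d + 3)*(d^2 - 7*d + 10) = (d - 5)*(d - 3)*(d - 2)*(d - 1)*(d + 3)*(d - 2)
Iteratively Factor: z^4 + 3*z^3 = (z + 3)*(z^3) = z*(z + 3)*(z^2) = z^2*(z + 3)*(z)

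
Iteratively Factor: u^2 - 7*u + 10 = (u - 2)*(u - 5)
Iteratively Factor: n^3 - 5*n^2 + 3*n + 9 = (n - 3)*(n^2 - 2*n - 3) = (n - 3)*(n + 1)*(n - 3)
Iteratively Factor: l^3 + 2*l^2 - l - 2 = (l - 1)*(l^2 + 3*l + 2) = (l - 1)*(l + 2)*(l + 1)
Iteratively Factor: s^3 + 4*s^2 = (s)*(s^2 + 4*s) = s*(s + 4)*(s)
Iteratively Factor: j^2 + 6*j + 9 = (j + 3)*(j + 3)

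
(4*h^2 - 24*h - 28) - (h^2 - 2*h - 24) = 3*h^2 - 22*h - 4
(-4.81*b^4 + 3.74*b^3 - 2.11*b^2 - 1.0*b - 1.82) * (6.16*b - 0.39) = -29.6296*b^5 + 24.9143*b^4 - 14.4562*b^3 - 5.3371*b^2 - 10.8212*b + 0.7098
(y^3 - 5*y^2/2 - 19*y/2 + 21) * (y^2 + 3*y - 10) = y^5 + y^4/2 - 27*y^3 + 35*y^2/2 + 158*y - 210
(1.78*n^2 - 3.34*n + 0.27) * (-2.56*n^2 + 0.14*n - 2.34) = -4.5568*n^4 + 8.7996*n^3 - 5.324*n^2 + 7.8534*n - 0.6318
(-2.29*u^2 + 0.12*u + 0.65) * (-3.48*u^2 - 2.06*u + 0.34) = 7.9692*u^4 + 4.2998*u^3 - 3.2878*u^2 - 1.2982*u + 0.221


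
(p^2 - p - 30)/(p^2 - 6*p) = (p + 5)/p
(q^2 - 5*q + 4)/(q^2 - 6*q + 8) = (q - 1)/(q - 2)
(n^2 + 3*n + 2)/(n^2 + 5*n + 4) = (n + 2)/(n + 4)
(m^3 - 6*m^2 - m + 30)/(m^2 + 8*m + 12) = (m^2 - 8*m + 15)/(m + 6)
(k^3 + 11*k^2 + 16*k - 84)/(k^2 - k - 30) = (-k^3 - 11*k^2 - 16*k + 84)/(-k^2 + k + 30)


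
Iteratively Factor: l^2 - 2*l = (l - 2)*(l)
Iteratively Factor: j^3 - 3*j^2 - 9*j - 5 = (j + 1)*(j^2 - 4*j - 5) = (j + 1)^2*(j - 5)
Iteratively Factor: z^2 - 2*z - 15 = (z - 5)*(z + 3)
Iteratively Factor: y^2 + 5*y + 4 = (y + 4)*(y + 1)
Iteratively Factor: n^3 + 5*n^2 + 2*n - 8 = (n - 1)*(n^2 + 6*n + 8) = (n - 1)*(n + 4)*(n + 2)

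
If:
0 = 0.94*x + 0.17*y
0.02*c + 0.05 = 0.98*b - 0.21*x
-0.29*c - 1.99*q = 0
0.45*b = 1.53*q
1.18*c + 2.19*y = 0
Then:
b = 0.05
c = -0.10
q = 0.01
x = -0.01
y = 0.05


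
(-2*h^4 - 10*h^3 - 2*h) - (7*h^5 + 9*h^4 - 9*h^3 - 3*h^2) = -7*h^5 - 11*h^4 - h^3 + 3*h^2 - 2*h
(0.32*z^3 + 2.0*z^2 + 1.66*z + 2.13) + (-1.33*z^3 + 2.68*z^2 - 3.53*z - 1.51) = -1.01*z^3 + 4.68*z^2 - 1.87*z + 0.62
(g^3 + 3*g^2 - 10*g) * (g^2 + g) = g^5 + 4*g^4 - 7*g^3 - 10*g^2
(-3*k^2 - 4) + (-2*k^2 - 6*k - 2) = -5*k^2 - 6*k - 6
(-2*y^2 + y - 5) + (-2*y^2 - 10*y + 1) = -4*y^2 - 9*y - 4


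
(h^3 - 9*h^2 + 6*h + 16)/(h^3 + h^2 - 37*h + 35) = (h^3 - 9*h^2 + 6*h + 16)/(h^3 + h^2 - 37*h + 35)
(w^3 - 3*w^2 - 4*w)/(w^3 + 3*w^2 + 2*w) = (w - 4)/(w + 2)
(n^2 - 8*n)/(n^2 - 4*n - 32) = n/(n + 4)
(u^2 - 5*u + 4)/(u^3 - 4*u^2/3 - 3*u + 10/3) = 3*(u - 4)/(3*u^2 - u - 10)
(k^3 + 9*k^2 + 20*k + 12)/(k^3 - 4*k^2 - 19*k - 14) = (k + 6)/(k - 7)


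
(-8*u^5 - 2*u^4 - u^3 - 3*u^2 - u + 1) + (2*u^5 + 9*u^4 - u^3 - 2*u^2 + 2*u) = -6*u^5 + 7*u^4 - 2*u^3 - 5*u^2 + u + 1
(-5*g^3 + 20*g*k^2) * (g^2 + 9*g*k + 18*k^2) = -5*g^5 - 45*g^4*k - 70*g^3*k^2 + 180*g^2*k^3 + 360*g*k^4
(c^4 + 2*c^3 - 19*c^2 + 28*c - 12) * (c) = c^5 + 2*c^4 - 19*c^3 + 28*c^2 - 12*c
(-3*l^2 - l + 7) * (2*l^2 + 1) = -6*l^4 - 2*l^3 + 11*l^2 - l + 7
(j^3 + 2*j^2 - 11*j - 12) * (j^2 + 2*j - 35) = j^5 + 4*j^4 - 42*j^3 - 104*j^2 + 361*j + 420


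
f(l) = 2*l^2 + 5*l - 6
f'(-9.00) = -31.00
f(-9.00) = 111.00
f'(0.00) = 5.00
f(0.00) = -6.00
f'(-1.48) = -0.92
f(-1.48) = -9.02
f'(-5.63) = -17.52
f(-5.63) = 29.24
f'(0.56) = 7.24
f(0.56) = -2.57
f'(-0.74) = 2.04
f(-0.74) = -8.60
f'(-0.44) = 3.24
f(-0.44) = -7.81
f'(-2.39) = -4.56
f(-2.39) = -6.53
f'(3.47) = 18.88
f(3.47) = 35.43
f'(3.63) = 19.52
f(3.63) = 38.50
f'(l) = 4*l + 5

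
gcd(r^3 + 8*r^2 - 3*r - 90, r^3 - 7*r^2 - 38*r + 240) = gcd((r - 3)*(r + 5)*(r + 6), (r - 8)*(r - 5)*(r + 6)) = r + 6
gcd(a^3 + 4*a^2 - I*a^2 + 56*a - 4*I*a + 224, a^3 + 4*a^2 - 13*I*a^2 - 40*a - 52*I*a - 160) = a^2 + a*(4 - 8*I) - 32*I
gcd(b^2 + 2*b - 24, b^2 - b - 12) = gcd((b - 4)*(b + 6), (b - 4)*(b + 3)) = b - 4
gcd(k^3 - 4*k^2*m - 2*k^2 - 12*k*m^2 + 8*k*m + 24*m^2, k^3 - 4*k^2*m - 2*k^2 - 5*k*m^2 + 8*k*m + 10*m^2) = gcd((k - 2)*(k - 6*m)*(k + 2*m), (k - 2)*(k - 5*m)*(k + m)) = k - 2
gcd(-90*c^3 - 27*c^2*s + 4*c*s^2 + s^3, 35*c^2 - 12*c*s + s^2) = -5*c + s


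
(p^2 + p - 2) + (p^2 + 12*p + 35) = 2*p^2 + 13*p + 33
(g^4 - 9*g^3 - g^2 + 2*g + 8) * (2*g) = 2*g^5 - 18*g^4 - 2*g^3 + 4*g^2 + 16*g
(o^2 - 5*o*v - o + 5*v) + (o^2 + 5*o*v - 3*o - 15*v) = 2*o^2 - 4*o - 10*v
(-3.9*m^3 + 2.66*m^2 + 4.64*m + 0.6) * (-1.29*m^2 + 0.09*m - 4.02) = 5.031*m^5 - 3.7824*m^4 + 9.9318*m^3 - 11.0496*m^2 - 18.5988*m - 2.412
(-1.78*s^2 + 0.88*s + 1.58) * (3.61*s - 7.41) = -6.4258*s^3 + 16.3666*s^2 - 0.817*s - 11.7078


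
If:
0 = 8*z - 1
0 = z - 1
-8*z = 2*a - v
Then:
No Solution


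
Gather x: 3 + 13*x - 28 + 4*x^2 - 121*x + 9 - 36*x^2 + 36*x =-32*x^2 - 72*x - 16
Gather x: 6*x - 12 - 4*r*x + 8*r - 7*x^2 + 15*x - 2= 8*r - 7*x^2 + x*(21 - 4*r) - 14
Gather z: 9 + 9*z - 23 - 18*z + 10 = -9*z - 4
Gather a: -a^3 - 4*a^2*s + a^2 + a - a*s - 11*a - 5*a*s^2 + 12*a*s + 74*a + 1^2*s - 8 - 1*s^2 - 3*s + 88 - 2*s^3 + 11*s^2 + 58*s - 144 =-a^3 + a^2*(1 - 4*s) + a*(-5*s^2 + 11*s + 64) - 2*s^3 + 10*s^2 + 56*s - 64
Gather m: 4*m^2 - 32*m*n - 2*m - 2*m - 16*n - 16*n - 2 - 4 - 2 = 4*m^2 + m*(-32*n - 4) - 32*n - 8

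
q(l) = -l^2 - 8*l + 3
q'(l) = -2*l - 8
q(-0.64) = 7.71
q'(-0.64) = -6.72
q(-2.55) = 16.90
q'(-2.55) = -2.90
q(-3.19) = 18.34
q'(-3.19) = -1.62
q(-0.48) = 6.61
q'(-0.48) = -7.04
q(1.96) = -16.52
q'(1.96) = -11.92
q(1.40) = -10.16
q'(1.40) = -10.80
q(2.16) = -18.95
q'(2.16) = -12.32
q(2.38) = -21.70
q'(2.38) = -12.76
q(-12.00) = -45.00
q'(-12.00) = 16.00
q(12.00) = -237.00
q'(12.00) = -32.00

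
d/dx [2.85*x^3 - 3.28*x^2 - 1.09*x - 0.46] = 8.55*x^2 - 6.56*x - 1.09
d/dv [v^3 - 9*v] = 3*v^2 - 9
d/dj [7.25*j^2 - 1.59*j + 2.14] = 14.5*j - 1.59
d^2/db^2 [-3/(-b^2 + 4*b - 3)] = 6*(-b^2 + 4*b + 4*(b - 2)^2 - 3)/(b^2 - 4*b + 3)^3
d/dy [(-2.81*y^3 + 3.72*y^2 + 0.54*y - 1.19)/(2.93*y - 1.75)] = (-16.4666*y^3 + 25.6521*y^2 - 13.02*y + 2.5417)/(8.5849*y^2 - 10.255*y + 3.0625)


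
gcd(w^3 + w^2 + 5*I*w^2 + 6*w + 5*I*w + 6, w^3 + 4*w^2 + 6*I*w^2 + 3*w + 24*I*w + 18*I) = w^2 + w*(1 + 6*I) + 6*I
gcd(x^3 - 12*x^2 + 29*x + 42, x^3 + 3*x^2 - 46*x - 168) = x - 7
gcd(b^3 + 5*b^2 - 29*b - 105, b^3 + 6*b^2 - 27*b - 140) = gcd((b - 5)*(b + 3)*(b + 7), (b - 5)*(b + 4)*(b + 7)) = b^2 + 2*b - 35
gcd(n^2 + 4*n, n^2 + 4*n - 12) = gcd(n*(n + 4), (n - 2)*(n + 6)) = 1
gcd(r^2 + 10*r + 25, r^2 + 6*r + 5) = r + 5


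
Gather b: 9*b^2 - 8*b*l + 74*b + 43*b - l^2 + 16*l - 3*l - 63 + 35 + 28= 9*b^2 + b*(117 - 8*l) - l^2 + 13*l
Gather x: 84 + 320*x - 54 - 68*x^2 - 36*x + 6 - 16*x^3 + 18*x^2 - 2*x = -16*x^3 - 50*x^2 + 282*x + 36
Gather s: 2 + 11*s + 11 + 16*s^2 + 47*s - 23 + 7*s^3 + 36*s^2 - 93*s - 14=7*s^3 + 52*s^2 - 35*s - 24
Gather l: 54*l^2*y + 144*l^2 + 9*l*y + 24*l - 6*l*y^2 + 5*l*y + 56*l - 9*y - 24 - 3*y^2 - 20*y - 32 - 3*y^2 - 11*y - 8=l^2*(54*y + 144) + l*(-6*y^2 + 14*y + 80) - 6*y^2 - 40*y - 64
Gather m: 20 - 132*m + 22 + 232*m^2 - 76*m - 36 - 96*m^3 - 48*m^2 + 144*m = -96*m^3 + 184*m^2 - 64*m + 6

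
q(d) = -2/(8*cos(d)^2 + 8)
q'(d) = -32*sin(d)*cos(d)/(8*cos(d)^2 + 8)^2 = -sin(2*d)/(cos(2*d) + 3)^2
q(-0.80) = -0.17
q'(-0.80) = 0.11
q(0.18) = -0.13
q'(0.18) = -0.02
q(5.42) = -0.18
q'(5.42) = 0.12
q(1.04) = -0.20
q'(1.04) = -0.14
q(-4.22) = -0.20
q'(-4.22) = 0.14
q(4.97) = -0.23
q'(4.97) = 0.11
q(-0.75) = -0.16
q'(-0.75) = 0.11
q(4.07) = -0.18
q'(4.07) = -0.13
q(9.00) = -0.14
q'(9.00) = 0.06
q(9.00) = -0.14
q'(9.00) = 0.06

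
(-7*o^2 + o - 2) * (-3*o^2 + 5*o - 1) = 21*o^4 - 38*o^3 + 18*o^2 - 11*o + 2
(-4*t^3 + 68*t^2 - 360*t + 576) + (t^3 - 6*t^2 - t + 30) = -3*t^3 + 62*t^2 - 361*t + 606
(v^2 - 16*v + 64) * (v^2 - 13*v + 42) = v^4 - 29*v^3 + 314*v^2 - 1504*v + 2688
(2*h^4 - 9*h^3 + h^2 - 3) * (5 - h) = -2*h^5 + 19*h^4 - 46*h^3 + 5*h^2 + 3*h - 15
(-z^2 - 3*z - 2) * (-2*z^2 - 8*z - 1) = 2*z^4 + 14*z^3 + 29*z^2 + 19*z + 2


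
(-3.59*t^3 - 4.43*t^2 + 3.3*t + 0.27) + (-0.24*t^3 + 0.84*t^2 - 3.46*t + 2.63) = -3.83*t^3 - 3.59*t^2 - 0.16*t + 2.9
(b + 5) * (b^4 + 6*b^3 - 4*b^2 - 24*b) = b^5 + 11*b^4 + 26*b^3 - 44*b^2 - 120*b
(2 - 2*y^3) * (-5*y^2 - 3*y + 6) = 10*y^5 + 6*y^4 - 12*y^3 - 10*y^2 - 6*y + 12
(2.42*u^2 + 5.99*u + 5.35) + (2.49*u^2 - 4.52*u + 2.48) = 4.91*u^2 + 1.47*u + 7.83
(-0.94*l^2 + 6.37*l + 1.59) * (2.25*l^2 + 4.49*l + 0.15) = -2.115*l^4 + 10.1119*l^3 + 32.0378*l^2 + 8.0946*l + 0.2385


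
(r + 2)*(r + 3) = r^2 + 5*r + 6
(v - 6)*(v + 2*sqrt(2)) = v^2 - 6*v + 2*sqrt(2)*v - 12*sqrt(2)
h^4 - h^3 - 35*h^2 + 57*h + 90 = (h - 5)*(h - 3)*(h + 1)*(h + 6)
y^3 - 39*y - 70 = (y - 7)*(y + 2)*(y + 5)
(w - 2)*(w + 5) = w^2 + 3*w - 10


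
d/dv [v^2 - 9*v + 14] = 2*v - 9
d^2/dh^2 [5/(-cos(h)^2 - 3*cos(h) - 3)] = 5*(4*sin(h)^4 + sin(h)^2 - 81*cos(h)/4 + 9*cos(3*h)/4 - 17)/(-sin(h)^2 + 3*cos(h) + 4)^3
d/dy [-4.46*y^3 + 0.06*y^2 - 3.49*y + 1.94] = -13.38*y^2 + 0.12*y - 3.49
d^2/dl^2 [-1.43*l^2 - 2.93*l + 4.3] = -2.86000000000000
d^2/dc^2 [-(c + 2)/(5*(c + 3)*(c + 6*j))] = 2*(-(c + 2)*(c + 3)^2 - (c + 2)*(c + 3)*(c + 6*j) - (c + 2)*(c + 6*j)^2 + (c + 3)^2*(c + 6*j) + (c + 3)*(c + 6*j)^2)/(5*(c + 3)^3*(c + 6*j)^3)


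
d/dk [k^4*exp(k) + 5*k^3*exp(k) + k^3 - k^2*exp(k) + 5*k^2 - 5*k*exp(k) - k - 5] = k^4*exp(k) + 9*k^3*exp(k) + 14*k^2*exp(k) + 3*k^2 - 7*k*exp(k) + 10*k - 5*exp(k) - 1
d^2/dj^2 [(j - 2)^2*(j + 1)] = 6*j - 6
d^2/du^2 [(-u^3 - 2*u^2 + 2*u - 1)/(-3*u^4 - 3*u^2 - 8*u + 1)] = 2*(9*u^9 + 54*u^8 - 135*u^7 - 96*u^6 - 306*u^5 + 297*u^4 - 11*u^3 + 39*u^2 + 57*u + 53)/(27*u^12 + 81*u^10 + 216*u^9 + 54*u^8 + 432*u^7 + 549*u^6 + 72*u^5 + 558*u^4 + 368*u^3 - 183*u^2 + 24*u - 1)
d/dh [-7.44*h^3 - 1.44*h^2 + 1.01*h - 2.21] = -22.32*h^2 - 2.88*h + 1.01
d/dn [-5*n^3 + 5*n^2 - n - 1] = -15*n^2 + 10*n - 1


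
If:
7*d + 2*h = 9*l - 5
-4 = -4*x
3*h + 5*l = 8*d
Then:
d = l - 15/37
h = l - 40/37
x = 1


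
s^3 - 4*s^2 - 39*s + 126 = (s - 7)*(s - 3)*(s + 6)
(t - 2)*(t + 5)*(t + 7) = t^3 + 10*t^2 + 11*t - 70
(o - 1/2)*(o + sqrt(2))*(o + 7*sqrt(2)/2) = o^3 - o^2/2 + 9*sqrt(2)*o^2/2 - 9*sqrt(2)*o/4 + 7*o - 7/2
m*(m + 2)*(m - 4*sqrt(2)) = m^3 - 4*sqrt(2)*m^2 + 2*m^2 - 8*sqrt(2)*m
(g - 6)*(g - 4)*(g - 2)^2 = g^4 - 14*g^3 + 68*g^2 - 136*g + 96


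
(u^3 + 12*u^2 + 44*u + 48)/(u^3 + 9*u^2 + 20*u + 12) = (u + 4)/(u + 1)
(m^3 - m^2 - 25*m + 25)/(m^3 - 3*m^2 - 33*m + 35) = (m - 5)/(m - 7)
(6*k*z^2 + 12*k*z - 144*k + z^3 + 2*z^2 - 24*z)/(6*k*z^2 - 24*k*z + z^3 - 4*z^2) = (z + 6)/z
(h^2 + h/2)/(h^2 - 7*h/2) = (2*h + 1)/(2*h - 7)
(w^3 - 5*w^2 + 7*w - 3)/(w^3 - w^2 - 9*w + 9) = (w - 1)/(w + 3)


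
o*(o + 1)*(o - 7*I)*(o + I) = o^4 + o^3 - 6*I*o^3 + 7*o^2 - 6*I*o^2 + 7*o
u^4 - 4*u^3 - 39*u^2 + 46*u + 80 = (u - 8)*(u - 2)*(u + 1)*(u + 5)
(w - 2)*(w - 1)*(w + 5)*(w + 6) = w^4 + 8*w^3 - w^2 - 68*w + 60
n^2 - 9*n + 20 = (n - 5)*(n - 4)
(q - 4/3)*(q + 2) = q^2 + 2*q/3 - 8/3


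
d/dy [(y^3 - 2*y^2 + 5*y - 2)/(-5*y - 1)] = (-10*y^3 + 7*y^2 + 4*y - 15)/(25*y^2 + 10*y + 1)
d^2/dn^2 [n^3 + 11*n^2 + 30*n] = 6*n + 22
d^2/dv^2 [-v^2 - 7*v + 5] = -2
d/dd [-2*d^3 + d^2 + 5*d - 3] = -6*d^2 + 2*d + 5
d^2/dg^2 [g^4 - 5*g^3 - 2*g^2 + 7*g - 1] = 12*g^2 - 30*g - 4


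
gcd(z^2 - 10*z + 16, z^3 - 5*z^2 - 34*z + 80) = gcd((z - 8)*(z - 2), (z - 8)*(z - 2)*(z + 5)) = z^2 - 10*z + 16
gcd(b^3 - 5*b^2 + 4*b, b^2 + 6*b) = b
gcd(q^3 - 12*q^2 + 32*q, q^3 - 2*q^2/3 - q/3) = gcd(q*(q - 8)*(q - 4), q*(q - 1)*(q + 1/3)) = q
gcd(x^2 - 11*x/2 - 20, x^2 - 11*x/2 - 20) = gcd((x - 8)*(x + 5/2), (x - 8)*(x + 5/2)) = x^2 - 11*x/2 - 20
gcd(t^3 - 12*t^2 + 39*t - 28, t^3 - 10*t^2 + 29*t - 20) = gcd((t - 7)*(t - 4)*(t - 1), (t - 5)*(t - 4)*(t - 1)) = t^2 - 5*t + 4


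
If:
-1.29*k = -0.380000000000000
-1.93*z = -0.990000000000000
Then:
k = 0.29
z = 0.51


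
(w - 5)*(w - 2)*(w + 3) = w^3 - 4*w^2 - 11*w + 30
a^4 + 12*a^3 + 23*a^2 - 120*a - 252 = (a - 3)*(a + 2)*(a + 6)*(a + 7)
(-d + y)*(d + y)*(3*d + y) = -3*d^3 - d^2*y + 3*d*y^2 + y^3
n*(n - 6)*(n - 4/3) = n^3 - 22*n^2/3 + 8*n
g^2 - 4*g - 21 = (g - 7)*(g + 3)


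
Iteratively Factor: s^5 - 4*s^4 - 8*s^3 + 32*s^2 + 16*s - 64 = (s + 2)*(s^4 - 6*s^3 + 4*s^2 + 24*s - 32) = (s - 4)*(s + 2)*(s^3 - 2*s^2 - 4*s + 8) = (s - 4)*(s - 2)*(s + 2)*(s^2 - 4) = (s - 4)*(s - 2)^2*(s + 2)*(s + 2)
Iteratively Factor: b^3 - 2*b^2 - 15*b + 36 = (b - 3)*(b^2 + b - 12) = (b - 3)*(b + 4)*(b - 3)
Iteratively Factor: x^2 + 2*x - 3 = (x + 3)*(x - 1)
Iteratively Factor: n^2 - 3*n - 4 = (n + 1)*(n - 4)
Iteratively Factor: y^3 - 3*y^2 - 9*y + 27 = (y - 3)*(y^2 - 9) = (y - 3)^2*(y + 3)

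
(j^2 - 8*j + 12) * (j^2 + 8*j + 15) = j^4 - 37*j^2 - 24*j + 180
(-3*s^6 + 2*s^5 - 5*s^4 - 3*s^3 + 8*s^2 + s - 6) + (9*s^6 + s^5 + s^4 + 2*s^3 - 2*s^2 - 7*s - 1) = 6*s^6 + 3*s^5 - 4*s^4 - s^3 + 6*s^2 - 6*s - 7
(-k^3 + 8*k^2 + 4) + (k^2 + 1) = -k^3 + 9*k^2 + 5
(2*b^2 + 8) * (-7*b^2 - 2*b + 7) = -14*b^4 - 4*b^3 - 42*b^2 - 16*b + 56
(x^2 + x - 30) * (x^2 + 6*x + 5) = x^4 + 7*x^3 - 19*x^2 - 175*x - 150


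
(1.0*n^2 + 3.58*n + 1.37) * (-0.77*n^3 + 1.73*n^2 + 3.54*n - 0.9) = -0.77*n^5 - 1.0266*n^4 + 8.6785*n^3 + 14.1433*n^2 + 1.6278*n - 1.233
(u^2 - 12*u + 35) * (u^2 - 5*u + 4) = u^4 - 17*u^3 + 99*u^2 - 223*u + 140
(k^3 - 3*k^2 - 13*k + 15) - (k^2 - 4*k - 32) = k^3 - 4*k^2 - 9*k + 47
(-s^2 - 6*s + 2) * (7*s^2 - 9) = -7*s^4 - 42*s^3 + 23*s^2 + 54*s - 18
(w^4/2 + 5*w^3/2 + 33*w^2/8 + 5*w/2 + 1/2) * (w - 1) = w^5/2 + 2*w^4 + 13*w^3/8 - 13*w^2/8 - 2*w - 1/2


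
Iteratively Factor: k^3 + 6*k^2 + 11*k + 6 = (k + 3)*(k^2 + 3*k + 2) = (k + 1)*(k + 3)*(k + 2)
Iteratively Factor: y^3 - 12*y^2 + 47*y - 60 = (y - 4)*(y^2 - 8*y + 15) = (y - 5)*(y - 4)*(y - 3)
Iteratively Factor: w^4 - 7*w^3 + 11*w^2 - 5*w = (w - 5)*(w^3 - 2*w^2 + w) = w*(w - 5)*(w^2 - 2*w + 1) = w*(w - 5)*(w - 1)*(w - 1)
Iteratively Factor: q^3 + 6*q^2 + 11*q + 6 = (q + 3)*(q^2 + 3*q + 2) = (q + 1)*(q + 3)*(q + 2)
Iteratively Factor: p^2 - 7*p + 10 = (p - 5)*(p - 2)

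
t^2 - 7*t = t*(t - 7)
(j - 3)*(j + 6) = j^2 + 3*j - 18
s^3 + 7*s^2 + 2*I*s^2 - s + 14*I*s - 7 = (s + 7)*(s + I)^2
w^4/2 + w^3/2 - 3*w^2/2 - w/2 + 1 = (w/2 + 1)*(w - 1)^2*(w + 1)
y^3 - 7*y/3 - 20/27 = (y - 5/3)*(y + 1/3)*(y + 4/3)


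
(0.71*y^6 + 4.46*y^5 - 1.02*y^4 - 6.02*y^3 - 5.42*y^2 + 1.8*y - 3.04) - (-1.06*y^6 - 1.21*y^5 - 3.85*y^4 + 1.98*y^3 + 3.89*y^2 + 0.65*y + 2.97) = 1.77*y^6 + 5.67*y^5 + 2.83*y^4 - 8.0*y^3 - 9.31*y^2 + 1.15*y - 6.01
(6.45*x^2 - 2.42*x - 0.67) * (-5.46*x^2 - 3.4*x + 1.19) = -35.217*x^4 - 8.7168*x^3 + 19.5617*x^2 - 0.6018*x - 0.7973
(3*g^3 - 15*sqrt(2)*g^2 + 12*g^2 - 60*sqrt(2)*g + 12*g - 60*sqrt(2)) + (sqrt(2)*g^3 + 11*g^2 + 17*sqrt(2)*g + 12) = sqrt(2)*g^3 + 3*g^3 - 15*sqrt(2)*g^2 + 23*g^2 - 43*sqrt(2)*g + 12*g - 60*sqrt(2) + 12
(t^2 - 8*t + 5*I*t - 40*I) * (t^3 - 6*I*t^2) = t^5 - 8*t^4 - I*t^4 + 30*t^3 + 8*I*t^3 - 240*t^2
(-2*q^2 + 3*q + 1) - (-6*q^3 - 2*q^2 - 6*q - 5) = 6*q^3 + 9*q + 6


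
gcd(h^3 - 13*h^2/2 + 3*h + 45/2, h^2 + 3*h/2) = h + 3/2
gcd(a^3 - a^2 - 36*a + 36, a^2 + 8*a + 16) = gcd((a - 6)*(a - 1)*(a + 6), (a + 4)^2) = 1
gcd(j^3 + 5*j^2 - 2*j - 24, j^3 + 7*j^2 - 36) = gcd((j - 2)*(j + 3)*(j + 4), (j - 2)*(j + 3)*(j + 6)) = j^2 + j - 6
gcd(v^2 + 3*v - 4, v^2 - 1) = v - 1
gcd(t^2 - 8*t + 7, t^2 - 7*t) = t - 7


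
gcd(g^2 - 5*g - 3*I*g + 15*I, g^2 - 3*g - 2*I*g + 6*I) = 1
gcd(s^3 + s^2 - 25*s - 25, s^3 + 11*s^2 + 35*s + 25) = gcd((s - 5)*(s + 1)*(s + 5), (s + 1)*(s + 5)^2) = s^2 + 6*s + 5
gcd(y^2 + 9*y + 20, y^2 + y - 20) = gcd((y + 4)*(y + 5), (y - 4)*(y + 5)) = y + 5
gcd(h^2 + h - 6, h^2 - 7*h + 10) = h - 2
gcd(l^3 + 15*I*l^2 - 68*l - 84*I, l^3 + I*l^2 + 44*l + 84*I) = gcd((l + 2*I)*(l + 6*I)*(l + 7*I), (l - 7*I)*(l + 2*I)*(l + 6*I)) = l^2 + 8*I*l - 12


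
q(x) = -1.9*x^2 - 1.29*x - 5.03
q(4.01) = -40.76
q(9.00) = -170.54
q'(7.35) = -29.22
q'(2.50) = -10.79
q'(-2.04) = 6.46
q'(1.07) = -5.36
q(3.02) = -26.25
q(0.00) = -5.03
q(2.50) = -20.13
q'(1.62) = -7.45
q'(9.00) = -35.49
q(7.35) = -117.15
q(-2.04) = -10.31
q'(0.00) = -1.29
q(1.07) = -8.59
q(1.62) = -12.11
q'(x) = -3.8*x - 1.29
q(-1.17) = -6.12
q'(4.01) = -16.53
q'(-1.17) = 3.16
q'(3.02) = -12.77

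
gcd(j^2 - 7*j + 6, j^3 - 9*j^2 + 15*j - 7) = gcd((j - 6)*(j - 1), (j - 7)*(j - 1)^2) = j - 1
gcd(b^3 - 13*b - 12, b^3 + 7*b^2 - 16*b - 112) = b - 4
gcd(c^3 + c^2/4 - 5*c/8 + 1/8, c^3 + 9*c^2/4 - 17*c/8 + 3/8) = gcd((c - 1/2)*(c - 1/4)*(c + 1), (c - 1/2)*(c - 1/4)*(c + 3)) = c^2 - 3*c/4 + 1/8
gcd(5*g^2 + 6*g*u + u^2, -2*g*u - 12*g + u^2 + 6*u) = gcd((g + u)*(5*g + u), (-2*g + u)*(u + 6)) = 1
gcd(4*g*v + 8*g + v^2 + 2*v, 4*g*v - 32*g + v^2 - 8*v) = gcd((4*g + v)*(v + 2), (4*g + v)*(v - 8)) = 4*g + v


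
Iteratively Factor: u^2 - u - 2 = (u + 1)*(u - 2)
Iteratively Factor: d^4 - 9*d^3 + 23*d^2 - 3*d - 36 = (d - 3)*(d^3 - 6*d^2 + 5*d + 12) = (d - 3)*(d + 1)*(d^2 - 7*d + 12) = (d - 4)*(d - 3)*(d + 1)*(d - 3)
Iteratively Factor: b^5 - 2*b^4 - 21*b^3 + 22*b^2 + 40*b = (b + 1)*(b^4 - 3*b^3 - 18*b^2 + 40*b) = (b - 2)*(b + 1)*(b^3 - b^2 - 20*b) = b*(b - 2)*(b + 1)*(b^2 - b - 20) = b*(b - 2)*(b + 1)*(b + 4)*(b - 5)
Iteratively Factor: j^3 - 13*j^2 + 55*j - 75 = (j - 3)*(j^2 - 10*j + 25) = (j - 5)*(j - 3)*(j - 5)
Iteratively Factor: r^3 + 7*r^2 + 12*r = (r)*(r^2 + 7*r + 12) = r*(r + 4)*(r + 3)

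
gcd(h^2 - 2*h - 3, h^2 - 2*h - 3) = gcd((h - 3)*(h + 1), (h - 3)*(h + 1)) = h^2 - 2*h - 3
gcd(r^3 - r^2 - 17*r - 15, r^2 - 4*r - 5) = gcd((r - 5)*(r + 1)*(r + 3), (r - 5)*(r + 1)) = r^2 - 4*r - 5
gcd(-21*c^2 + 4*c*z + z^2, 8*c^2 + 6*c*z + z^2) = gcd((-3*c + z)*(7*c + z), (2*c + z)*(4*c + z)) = 1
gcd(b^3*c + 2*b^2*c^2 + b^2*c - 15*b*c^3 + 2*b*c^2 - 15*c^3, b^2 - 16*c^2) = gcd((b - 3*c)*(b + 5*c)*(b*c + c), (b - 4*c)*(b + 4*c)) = 1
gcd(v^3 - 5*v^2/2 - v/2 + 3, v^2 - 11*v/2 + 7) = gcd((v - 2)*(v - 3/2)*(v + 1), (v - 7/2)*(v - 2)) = v - 2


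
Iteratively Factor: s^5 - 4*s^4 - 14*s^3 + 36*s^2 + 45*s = (s)*(s^4 - 4*s^3 - 14*s^2 + 36*s + 45) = s*(s + 1)*(s^3 - 5*s^2 - 9*s + 45) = s*(s - 5)*(s + 1)*(s^2 - 9) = s*(s - 5)*(s - 3)*(s + 1)*(s + 3)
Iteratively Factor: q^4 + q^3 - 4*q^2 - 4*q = (q - 2)*(q^3 + 3*q^2 + 2*q) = (q - 2)*(q + 1)*(q^2 + 2*q) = q*(q - 2)*(q + 1)*(q + 2)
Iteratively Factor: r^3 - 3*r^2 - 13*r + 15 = (r - 5)*(r^2 + 2*r - 3) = (r - 5)*(r - 1)*(r + 3)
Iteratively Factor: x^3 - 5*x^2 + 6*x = (x - 3)*(x^2 - 2*x) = x*(x - 3)*(x - 2)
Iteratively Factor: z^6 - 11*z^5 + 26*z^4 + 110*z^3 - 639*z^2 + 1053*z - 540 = (z - 3)*(z^5 - 8*z^4 + 2*z^3 + 116*z^2 - 291*z + 180) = (z - 3)^2*(z^4 - 5*z^3 - 13*z^2 + 77*z - 60) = (z - 3)^2*(z + 4)*(z^3 - 9*z^2 + 23*z - 15) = (z - 5)*(z - 3)^2*(z + 4)*(z^2 - 4*z + 3) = (z - 5)*(z - 3)^2*(z - 1)*(z + 4)*(z - 3)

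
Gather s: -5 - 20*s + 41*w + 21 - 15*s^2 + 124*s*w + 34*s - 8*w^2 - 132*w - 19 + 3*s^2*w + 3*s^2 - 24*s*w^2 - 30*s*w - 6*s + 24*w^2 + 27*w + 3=s^2*(3*w - 12) + s*(-24*w^2 + 94*w + 8) + 16*w^2 - 64*w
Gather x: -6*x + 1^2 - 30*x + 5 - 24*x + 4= 10 - 60*x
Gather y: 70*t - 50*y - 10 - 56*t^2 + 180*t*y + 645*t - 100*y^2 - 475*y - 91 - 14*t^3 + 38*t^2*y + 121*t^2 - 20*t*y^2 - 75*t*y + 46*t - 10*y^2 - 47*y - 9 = -14*t^3 + 65*t^2 + 761*t + y^2*(-20*t - 110) + y*(38*t^2 + 105*t - 572) - 110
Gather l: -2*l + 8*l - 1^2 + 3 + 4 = 6*l + 6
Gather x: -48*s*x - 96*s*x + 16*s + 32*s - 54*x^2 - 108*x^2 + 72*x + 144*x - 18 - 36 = 48*s - 162*x^2 + x*(216 - 144*s) - 54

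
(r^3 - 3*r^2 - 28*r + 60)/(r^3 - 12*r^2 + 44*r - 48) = (r + 5)/(r - 4)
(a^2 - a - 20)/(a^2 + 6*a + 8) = (a - 5)/(a + 2)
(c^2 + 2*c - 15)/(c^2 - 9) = (c + 5)/(c + 3)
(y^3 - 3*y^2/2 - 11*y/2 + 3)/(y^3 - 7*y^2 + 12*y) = (y^2 + 3*y/2 - 1)/(y*(y - 4))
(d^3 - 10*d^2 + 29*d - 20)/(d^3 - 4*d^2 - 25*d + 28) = (d^2 - 9*d + 20)/(d^2 - 3*d - 28)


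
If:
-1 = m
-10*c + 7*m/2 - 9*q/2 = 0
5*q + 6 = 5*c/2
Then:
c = 38/245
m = -1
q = -55/49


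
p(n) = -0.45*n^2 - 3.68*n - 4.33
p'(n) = -0.9*n - 3.68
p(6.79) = -50.06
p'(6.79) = -9.79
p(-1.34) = -0.21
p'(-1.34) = -2.47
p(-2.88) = 2.54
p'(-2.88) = -1.09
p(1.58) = -11.27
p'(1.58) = -5.10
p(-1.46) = 0.08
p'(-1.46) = -2.37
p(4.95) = -33.57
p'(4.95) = -8.14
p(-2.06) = 1.34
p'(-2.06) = -1.83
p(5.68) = -39.75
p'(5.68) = -8.79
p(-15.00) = -50.38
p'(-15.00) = 9.82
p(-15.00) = -50.38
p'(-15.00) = 9.82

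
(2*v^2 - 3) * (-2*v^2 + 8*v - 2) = -4*v^4 + 16*v^3 + 2*v^2 - 24*v + 6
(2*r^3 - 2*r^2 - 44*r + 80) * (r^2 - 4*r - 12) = 2*r^5 - 10*r^4 - 60*r^3 + 280*r^2 + 208*r - 960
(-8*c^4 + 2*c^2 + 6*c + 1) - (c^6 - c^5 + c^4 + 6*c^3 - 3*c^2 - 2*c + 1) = -c^6 + c^5 - 9*c^4 - 6*c^3 + 5*c^2 + 8*c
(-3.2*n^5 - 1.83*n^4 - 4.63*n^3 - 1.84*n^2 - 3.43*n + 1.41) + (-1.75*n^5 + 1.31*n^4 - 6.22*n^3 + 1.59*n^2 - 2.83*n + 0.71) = -4.95*n^5 - 0.52*n^4 - 10.85*n^3 - 0.25*n^2 - 6.26*n + 2.12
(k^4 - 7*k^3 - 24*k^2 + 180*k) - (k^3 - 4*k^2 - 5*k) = k^4 - 8*k^3 - 20*k^2 + 185*k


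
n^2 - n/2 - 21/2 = (n - 7/2)*(n + 3)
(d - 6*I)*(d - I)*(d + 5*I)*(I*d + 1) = I*d^4 + 3*d^3 + 27*I*d^2 + 59*d - 30*I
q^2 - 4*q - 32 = (q - 8)*(q + 4)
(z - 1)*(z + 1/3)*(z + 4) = z^3 + 10*z^2/3 - 3*z - 4/3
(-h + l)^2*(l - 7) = h^2*l - 7*h^2 - 2*h*l^2 + 14*h*l + l^3 - 7*l^2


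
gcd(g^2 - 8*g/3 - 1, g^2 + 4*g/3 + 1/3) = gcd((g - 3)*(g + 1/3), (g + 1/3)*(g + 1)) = g + 1/3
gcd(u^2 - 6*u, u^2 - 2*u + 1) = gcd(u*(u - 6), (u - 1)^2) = 1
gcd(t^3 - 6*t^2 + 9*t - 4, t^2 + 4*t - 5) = t - 1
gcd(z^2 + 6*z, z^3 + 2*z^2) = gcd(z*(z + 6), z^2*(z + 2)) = z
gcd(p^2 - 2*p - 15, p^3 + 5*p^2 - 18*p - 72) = p + 3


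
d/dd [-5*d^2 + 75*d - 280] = 75 - 10*d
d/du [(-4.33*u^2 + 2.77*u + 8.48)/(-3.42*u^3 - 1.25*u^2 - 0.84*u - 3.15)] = (-14.8086*u^4 + 18.9468*u^3 + 94.1045*u^2 + 48.479*u - 1.6023)/(11.6964*u^6 + 8.55*u^5 + 7.3081*u^4 + 23.646*u^3 + 8.5806*u^2 + 5.292*u + 9.9225)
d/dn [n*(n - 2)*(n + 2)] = 3*n^2 - 4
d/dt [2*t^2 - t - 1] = 4*t - 1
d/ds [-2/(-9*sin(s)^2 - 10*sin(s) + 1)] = -4*(9*sin(s) + 5)*cos(s)/(9*sin(s)^2 + 10*sin(s) - 1)^2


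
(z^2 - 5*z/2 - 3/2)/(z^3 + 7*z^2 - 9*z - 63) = (z + 1/2)/(z^2 + 10*z + 21)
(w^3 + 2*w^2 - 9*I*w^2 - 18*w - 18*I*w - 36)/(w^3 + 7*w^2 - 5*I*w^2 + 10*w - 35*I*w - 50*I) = (w^2 - 9*I*w - 18)/(w^2 + 5*w*(1 - I) - 25*I)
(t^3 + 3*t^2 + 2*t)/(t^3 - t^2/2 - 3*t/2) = 2*(t + 2)/(2*t - 3)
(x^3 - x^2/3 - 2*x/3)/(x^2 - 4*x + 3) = x*(3*x + 2)/(3*(x - 3))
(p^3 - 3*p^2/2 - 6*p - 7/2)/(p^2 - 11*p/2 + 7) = (p^2 + 2*p + 1)/(p - 2)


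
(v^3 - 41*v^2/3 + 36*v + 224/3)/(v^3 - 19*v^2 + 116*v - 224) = (v + 4/3)/(v - 4)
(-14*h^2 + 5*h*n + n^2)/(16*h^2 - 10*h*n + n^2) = (-7*h - n)/(8*h - n)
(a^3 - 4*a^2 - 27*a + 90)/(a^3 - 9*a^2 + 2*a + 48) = (a^2 - a - 30)/(a^2 - 6*a - 16)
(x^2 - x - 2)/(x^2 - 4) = (x + 1)/(x + 2)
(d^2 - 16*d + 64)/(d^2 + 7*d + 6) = (d^2 - 16*d + 64)/(d^2 + 7*d + 6)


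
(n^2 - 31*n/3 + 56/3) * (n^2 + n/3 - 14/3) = n^4 - 10*n^3 + 95*n^2/9 + 490*n/9 - 784/9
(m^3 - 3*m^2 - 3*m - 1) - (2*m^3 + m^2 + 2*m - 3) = -m^3 - 4*m^2 - 5*m + 2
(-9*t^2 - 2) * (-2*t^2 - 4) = 18*t^4 + 40*t^2 + 8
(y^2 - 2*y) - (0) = y^2 - 2*y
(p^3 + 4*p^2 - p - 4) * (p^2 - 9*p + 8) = p^5 - 5*p^4 - 29*p^3 + 37*p^2 + 28*p - 32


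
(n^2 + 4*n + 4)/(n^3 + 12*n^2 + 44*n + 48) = (n + 2)/(n^2 + 10*n + 24)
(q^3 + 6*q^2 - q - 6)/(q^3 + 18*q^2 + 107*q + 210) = (q^2 - 1)/(q^2 + 12*q + 35)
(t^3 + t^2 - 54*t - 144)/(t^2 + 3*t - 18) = (t^2 - 5*t - 24)/(t - 3)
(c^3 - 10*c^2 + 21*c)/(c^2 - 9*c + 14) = c*(c - 3)/(c - 2)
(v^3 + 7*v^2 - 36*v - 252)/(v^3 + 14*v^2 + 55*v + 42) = (v - 6)/(v + 1)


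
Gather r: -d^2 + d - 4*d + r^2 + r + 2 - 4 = -d^2 - 3*d + r^2 + r - 2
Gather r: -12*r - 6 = -12*r - 6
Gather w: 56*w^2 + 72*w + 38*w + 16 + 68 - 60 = 56*w^2 + 110*w + 24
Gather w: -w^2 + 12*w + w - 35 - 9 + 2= -w^2 + 13*w - 42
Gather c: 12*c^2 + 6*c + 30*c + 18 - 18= 12*c^2 + 36*c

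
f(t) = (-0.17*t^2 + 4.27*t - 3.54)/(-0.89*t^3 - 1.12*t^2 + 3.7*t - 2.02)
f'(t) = (4.27 - 0.34*t)/(-0.89*t^3 - 1.12*t^2 + 3.7*t - 2.02) + (-0.17*t^2 + 4.27*t - 3.54)*(2.67*t^2 + 2.24*t - 3.7)/(-0.89*t^3 - 1.12*t^2 + 3.7*t - 2.02)^2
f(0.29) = 2.18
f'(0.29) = 1.87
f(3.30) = -0.26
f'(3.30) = 0.15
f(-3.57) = -1.91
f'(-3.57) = -3.37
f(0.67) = 2.43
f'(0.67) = -5.19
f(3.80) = -0.19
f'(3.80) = 0.10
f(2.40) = -0.48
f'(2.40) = 0.40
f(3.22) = -0.27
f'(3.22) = 0.17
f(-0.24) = 1.55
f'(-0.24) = 0.66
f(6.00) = -0.08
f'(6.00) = 0.03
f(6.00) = -0.08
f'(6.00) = 0.03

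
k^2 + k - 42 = (k - 6)*(k + 7)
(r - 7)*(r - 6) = r^2 - 13*r + 42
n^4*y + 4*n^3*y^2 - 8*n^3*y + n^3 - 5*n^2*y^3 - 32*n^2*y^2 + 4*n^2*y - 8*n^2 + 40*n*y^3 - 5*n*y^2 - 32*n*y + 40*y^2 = (n - 8)*(n - y)*(n + 5*y)*(n*y + 1)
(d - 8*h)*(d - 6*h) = d^2 - 14*d*h + 48*h^2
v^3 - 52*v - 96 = (v - 8)*(v + 2)*(v + 6)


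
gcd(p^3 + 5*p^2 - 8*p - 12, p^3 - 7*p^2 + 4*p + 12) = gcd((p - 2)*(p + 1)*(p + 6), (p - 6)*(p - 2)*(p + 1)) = p^2 - p - 2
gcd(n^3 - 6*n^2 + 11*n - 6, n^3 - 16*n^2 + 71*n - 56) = n - 1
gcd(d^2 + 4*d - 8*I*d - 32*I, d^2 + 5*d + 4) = d + 4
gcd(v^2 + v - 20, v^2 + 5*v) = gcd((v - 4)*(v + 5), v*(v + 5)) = v + 5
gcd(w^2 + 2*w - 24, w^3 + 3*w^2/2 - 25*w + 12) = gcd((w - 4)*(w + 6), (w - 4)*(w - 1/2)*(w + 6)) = w^2 + 2*w - 24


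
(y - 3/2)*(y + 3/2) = y^2 - 9/4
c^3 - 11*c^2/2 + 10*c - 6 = (c - 2)^2*(c - 3/2)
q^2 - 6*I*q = q*(q - 6*I)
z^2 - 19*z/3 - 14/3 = (z - 7)*(z + 2/3)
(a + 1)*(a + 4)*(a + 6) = a^3 + 11*a^2 + 34*a + 24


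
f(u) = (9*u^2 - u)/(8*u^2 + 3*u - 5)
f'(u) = (-16*u - 3)*(9*u^2 - u)/(8*u^2 + 3*u - 5)^2 + (18*u - 1)/(8*u^2 + 3*u - 5) = 5*(7*u^2 - 18*u + 1)/(64*u^4 + 48*u^3 - 71*u^2 - 30*u + 25)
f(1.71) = 1.05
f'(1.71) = -0.08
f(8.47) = 1.07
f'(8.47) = 0.00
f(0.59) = -5.71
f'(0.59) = -181.21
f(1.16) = 1.18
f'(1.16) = -0.61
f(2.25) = 1.03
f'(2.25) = -0.01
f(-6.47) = 1.23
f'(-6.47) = 0.02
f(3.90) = 1.04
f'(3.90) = 0.01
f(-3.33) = 1.40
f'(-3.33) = 0.13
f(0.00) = 0.00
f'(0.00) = 0.20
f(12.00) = 1.09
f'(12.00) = 0.00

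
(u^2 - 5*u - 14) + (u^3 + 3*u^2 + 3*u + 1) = u^3 + 4*u^2 - 2*u - 13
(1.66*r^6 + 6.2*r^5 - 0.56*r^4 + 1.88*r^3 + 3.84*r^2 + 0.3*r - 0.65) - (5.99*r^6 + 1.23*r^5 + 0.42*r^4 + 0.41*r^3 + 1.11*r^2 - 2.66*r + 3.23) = -4.33*r^6 + 4.97*r^5 - 0.98*r^4 + 1.47*r^3 + 2.73*r^2 + 2.96*r - 3.88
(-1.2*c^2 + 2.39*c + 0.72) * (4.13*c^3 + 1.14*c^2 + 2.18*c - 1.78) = -4.956*c^5 + 8.5027*c^4 + 3.0822*c^3 + 8.167*c^2 - 2.6846*c - 1.2816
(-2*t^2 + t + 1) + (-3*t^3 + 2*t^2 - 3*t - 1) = -3*t^3 - 2*t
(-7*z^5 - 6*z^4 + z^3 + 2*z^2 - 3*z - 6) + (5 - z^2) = -7*z^5 - 6*z^4 + z^3 + z^2 - 3*z - 1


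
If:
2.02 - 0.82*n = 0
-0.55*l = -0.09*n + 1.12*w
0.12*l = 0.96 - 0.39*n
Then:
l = -0.01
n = 2.46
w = 0.20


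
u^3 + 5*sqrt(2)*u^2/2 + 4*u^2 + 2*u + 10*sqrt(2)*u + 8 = (u + 4)*(u + sqrt(2)/2)*(u + 2*sqrt(2))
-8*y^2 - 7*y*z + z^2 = (-8*y + z)*(y + z)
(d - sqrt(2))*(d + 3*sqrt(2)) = d^2 + 2*sqrt(2)*d - 6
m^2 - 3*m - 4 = (m - 4)*(m + 1)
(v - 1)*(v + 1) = v^2 - 1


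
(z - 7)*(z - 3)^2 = z^3 - 13*z^2 + 51*z - 63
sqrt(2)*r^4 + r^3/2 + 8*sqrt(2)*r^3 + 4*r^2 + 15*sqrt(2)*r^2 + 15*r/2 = r*(r + 3)*(r + 5)*(sqrt(2)*r + 1/2)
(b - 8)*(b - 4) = b^2 - 12*b + 32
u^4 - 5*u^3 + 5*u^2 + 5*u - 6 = (u - 3)*(u - 2)*(u - 1)*(u + 1)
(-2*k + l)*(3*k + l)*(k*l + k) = -6*k^3*l - 6*k^3 + k^2*l^2 + k^2*l + k*l^3 + k*l^2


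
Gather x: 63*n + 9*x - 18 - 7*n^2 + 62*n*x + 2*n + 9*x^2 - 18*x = -7*n^2 + 65*n + 9*x^2 + x*(62*n - 9) - 18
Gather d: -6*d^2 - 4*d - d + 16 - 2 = -6*d^2 - 5*d + 14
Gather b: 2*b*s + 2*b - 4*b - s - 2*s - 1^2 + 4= b*(2*s - 2) - 3*s + 3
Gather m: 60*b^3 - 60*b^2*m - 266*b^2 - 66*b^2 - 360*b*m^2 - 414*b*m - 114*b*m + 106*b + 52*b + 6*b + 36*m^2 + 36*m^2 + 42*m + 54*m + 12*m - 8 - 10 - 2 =60*b^3 - 332*b^2 + 164*b + m^2*(72 - 360*b) + m*(-60*b^2 - 528*b + 108) - 20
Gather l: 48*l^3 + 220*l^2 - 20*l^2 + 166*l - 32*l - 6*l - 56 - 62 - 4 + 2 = 48*l^3 + 200*l^2 + 128*l - 120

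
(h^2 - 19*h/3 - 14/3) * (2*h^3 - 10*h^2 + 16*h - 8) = 2*h^5 - 68*h^4/3 + 70*h^3 - 188*h^2/3 - 24*h + 112/3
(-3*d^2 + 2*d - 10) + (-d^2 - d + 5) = -4*d^2 + d - 5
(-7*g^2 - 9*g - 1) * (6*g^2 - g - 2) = -42*g^4 - 47*g^3 + 17*g^2 + 19*g + 2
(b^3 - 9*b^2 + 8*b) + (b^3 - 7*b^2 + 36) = 2*b^3 - 16*b^2 + 8*b + 36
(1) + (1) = 2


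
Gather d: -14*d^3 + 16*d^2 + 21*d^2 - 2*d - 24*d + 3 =-14*d^3 + 37*d^2 - 26*d + 3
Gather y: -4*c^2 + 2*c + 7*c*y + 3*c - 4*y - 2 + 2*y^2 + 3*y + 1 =-4*c^2 + 5*c + 2*y^2 + y*(7*c - 1) - 1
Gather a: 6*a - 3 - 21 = 6*a - 24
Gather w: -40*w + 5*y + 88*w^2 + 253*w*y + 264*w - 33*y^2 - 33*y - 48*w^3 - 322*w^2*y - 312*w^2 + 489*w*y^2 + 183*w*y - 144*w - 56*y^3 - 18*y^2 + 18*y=-48*w^3 + w^2*(-322*y - 224) + w*(489*y^2 + 436*y + 80) - 56*y^3 - 51*y^2 - 10*y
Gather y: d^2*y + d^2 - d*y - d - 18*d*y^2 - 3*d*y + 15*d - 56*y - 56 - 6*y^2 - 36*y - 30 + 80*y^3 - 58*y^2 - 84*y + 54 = d^2 + 14*d + 80*y^3 + y^2*(-18*d - 64) + y*(d^2 - 4*d - 176) - 32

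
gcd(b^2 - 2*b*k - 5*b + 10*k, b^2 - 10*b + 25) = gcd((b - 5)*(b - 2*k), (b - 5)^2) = b - 5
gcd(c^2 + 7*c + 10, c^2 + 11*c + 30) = c + 5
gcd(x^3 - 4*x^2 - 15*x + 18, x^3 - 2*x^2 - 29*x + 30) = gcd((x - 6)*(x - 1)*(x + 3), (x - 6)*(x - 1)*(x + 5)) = x^2 - 7*x + 6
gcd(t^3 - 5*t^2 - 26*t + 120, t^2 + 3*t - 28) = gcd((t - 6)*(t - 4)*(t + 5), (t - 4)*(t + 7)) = t - 4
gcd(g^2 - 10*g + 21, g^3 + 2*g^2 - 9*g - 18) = g - 3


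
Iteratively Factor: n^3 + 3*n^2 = (n)*(n^2 + 3*n) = n^2*(n + 3)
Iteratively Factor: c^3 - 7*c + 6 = (c - 2)*(c^2 + 2*c - 3) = (c - 2)*(c - 1)*(c + 3)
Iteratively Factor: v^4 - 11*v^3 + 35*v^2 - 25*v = (v - 1)*(v^3 - 10*v^2 + 25*v) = (v - 5)*(v - 1)*(v^2 - 5*v) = (v - 5)^2*(v - 1)*(v)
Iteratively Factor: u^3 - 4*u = (u)*(u^2 - 4) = u*(u - 2)*(u + 2)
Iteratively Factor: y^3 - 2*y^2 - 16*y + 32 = (y + 4)*(y^2 - 6*y + 8) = (y - 4)*(y + 4)*(y - 2)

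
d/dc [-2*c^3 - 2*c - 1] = -6*c^2 - 2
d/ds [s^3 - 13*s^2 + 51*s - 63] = 3*s^2 - 26*s + 51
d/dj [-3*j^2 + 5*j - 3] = 5 - 6*j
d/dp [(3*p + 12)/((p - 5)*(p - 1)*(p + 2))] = 6*(-p^3 - 4*p^2 + 16*p + 19)/(p^6 - 8*p^5 + 2*p^4 + 76*p^3 - 31*p^2 - 140*p + 100)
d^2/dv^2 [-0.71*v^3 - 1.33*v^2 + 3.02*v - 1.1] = -4.26*v - 2.66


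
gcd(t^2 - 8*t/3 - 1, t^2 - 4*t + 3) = t - 3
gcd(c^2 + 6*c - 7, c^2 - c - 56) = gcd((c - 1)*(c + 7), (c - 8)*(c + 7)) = c + 7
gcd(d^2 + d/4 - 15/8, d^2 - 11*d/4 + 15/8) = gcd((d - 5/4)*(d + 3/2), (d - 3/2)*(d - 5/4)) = d - 5/4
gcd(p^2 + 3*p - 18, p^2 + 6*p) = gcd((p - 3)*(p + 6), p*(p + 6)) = p + 6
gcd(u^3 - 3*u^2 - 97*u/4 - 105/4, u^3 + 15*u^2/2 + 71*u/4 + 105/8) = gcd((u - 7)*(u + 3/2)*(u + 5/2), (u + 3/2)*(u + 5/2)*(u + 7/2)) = u^2 + 4*u + 15/4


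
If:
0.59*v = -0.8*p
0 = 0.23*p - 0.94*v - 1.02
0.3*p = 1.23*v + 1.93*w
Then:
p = 0.68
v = -0.92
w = 0.69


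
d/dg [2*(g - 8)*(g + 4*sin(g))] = 2*g + 2*(g - 8)*(4*cos(g) + 1) + 8*sin(g)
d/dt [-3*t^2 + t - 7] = 1 - 6*t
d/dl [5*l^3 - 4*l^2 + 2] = l*(15*l - 8)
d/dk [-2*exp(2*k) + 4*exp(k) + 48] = 4*(1 - exp(k))*exp(k)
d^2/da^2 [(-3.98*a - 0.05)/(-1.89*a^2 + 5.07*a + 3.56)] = ((40.1682 - 45.1332*a)*(-1.89*a^2 + 5.07*a + 3.56) - (3.78*a - 5.07)*(3.98*a + 0.05)*(7.56*a - 10.14))/(-1.89*a^2 + 5.07*a + 3.56)^3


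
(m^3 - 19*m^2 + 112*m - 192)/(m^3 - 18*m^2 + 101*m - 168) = (m - 8)/(m - 7)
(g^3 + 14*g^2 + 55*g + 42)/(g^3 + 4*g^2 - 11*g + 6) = (g^2 + 8*g + 7)/(g^2 - 2*g + 1)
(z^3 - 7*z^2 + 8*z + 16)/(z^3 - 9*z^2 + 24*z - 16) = (z + 1)/(z - 1)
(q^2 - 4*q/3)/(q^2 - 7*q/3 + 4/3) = q/(q - 1)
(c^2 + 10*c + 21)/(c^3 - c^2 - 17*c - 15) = (c + 7)/(c^2 - 4*c - 5)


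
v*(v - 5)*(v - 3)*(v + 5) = v^4 - 3*v^3 - 25*v^2 + 75*v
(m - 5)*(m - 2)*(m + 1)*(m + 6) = m^4 - 33*m^2 + 28*m + 60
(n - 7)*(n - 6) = n^2 - 13*n + 42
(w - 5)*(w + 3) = w^2 - 2*w - 15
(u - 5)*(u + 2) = u^2 - 3*u - 10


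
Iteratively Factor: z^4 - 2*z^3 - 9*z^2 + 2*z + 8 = (z - 1)*(z^3 - z^2 - 10*z - 8) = (z - 4)*(z - 1)*(z^2 + 3*z + 2) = (z - 4)*(z - 1)*(z + 1)*(z + 2)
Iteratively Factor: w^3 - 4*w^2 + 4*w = (w)*(w^2 - 4*w + 4) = w*(w - 2)*(w - 2)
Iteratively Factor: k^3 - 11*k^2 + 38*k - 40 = (k - 2)*(k^2 - 9*k + 20) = (k - 4)*(k - 2)*(k - 5)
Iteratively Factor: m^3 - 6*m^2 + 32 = (m + 2)*(m^2 - 8*m + 16) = (m - 4)*(m + 2)*(m - 4)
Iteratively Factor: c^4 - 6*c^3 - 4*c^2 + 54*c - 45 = (c - 5)*(c^3 - c^2 - 9*c + 9) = (c - 5)*(c - 3)*(c^2 + 2*c - 3) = (c - 5)*(c - 3)*(c + 3)*(c - 1)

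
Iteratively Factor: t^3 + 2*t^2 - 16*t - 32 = (t + 2)*(t^2 - 16) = (t - 4)*(t + 2)*(t + 4)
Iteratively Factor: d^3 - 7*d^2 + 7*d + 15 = (d + 1)*(d^2 - 8*d + 15) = (d - 5)*(d + 1)*(d - 3)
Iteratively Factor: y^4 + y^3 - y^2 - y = (y + 1)*(y^3 - y) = y*(y + 1)*(y^2 - 1) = y*(y + 1)^2*(y - 1)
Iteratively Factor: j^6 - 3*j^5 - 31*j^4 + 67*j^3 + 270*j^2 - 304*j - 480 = (j - 2)*(j^5 - j^4 - 33*j^3 + j^2 + 272*j + 240) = (j - 4)*(j - 2)*(j^4 + 3*j^3 - 21*j^2 - 83*j - 60) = (j - 5)*(j - 4)*(j - 2)*(j^3 + 8*j^2 + 19*j + 12) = (j - 5)*(j - 4)*(j - 2)*(j + 4)*(j^2 + 4*j + 3) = (j - 5)*(j - 4)*(j - 2)*(j + 3)*(j + 4)*(j + 1)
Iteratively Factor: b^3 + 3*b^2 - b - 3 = (b + 3)*(b^2 - 1) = (b - 1)*(b + 3)*(b + 1)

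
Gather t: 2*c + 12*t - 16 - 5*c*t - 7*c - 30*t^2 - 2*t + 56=-5*c - 30*t^2 + t*(10 - 5*c) + 40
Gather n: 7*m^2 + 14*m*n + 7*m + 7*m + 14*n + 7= 7*m^2 + 14*m + n*(14*m + 14) + 7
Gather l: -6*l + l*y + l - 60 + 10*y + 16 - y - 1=l*(y - 5) + 9*y - 45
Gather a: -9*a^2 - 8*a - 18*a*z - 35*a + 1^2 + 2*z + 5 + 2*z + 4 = -9*a^2 + a*(-18*z - 43) + 4*z + 10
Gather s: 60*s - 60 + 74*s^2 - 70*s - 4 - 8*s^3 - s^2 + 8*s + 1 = -8*s^3 + 73*s^2 - 2*s - 63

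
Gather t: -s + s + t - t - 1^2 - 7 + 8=0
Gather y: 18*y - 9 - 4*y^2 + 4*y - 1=-4*y^2 + 22*y - 10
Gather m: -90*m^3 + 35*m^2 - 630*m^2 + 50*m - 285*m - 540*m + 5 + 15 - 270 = -90*m^3 - 595*m^2 - 775*m - 250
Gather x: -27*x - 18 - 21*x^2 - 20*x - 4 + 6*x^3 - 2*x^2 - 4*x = 6*x^3 - 23*x^2 - 51*x - 22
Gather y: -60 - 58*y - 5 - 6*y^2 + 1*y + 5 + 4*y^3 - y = 4*y^3 - 6*y^2 - 58*y - 60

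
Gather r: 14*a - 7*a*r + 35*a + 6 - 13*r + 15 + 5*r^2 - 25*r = 49*a + 5*r^2 + r*(-7*a - 38) + 21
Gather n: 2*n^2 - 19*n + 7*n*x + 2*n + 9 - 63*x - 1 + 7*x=2*n^2 + n*(7*x - 17) - 56*x + 8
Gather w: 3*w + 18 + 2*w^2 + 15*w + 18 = 2*w^2 + 18*w + 36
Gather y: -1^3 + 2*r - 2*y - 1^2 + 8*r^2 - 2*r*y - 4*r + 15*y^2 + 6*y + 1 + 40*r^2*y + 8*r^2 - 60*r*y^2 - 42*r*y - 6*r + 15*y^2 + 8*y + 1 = 16*r^2 - 8*r + y^2*(30 - 60*r) + y*(40*r^2 - 44*r + 12)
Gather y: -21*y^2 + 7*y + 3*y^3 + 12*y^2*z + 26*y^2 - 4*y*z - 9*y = 3*y^3 + y^2*(12*z + 5) + y*(-4*z - 2)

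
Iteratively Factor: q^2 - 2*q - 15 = (q - 5)*(q + 3)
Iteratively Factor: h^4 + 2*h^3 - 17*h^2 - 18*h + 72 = (h + 4)*(h^3 - 2*h^2 - 9*h + 18) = (h - 3)*(h + 4)*(h^2 + h - 6) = (h - 3)*(h + 3)*(h + 4)*(h - 2)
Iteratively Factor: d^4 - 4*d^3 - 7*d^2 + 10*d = (d)*(d^3 - 4*d^2 - 7*d + 10) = d*(d + 2)*(d^2 - 6*d + 5) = d*(d - 1)*(d + 2)*(d - 5)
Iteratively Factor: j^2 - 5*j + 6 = (j - 3)*(j - 2)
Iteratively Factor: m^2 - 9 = (m - 3)*(m + 3)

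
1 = 1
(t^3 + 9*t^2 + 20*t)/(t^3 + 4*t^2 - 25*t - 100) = t/(t - 5)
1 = 1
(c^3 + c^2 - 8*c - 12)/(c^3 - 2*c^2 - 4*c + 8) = (c^2 - c - 6)/(c^2 - 4*c + 4)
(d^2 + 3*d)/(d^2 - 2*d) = (d + 3)/(d - 2)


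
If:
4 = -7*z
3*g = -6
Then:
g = -2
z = -4/7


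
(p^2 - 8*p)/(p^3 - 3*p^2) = (p - 8)/(p*(p - 3))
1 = 1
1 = 1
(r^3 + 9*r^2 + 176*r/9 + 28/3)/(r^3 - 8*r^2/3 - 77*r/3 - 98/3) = (r^2 + 20*r/3 + 4)/(r^2 - 5*r - 14)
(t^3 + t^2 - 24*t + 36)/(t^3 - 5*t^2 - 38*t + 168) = (t^2 - 5*t + 6)/(t^2 - 11*t + 28)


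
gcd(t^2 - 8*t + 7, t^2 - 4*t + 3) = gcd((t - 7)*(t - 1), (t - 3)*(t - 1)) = t - 1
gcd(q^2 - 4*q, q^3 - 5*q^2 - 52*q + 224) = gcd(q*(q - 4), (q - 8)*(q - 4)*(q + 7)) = q - 4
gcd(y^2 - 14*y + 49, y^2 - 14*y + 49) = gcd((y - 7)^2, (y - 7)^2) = y^2 - 14*y + 49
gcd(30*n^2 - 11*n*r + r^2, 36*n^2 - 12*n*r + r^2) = -6*n + r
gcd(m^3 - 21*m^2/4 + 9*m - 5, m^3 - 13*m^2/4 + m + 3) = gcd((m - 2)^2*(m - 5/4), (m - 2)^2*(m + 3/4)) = m^2 - 4*m + 4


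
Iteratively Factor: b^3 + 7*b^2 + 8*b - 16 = (b + 4)*(b^2 + 3*b - 4) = (b - 1)*(b + 4)*(b + 4)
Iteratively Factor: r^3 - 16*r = (r - 4)*(r^2 + 4*r) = (r - 4)*(r + 4)*(r)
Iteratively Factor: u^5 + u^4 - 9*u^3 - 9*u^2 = (u - 3)*(u^4 + 4*u^3 + 3*u^2) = (u - 3)*(u + 3)*(u^3 + u^2) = u*(u - 3)*(u + 3)*(u^2 + u) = u^2*(u - 3)*(u + 3)*(u + 1)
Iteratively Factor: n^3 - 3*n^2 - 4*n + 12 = (n - 3)*(n^2 - 4) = (n - 3)*(n + 2)*(n - 2)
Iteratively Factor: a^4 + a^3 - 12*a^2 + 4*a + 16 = (a - 2)*(a^3 + 3*a^2 - 6*a - 8) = (a - 2)^2*(a^2 + 5*a + 4) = (a - 2)^2*(a + 4)*(a + 1)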